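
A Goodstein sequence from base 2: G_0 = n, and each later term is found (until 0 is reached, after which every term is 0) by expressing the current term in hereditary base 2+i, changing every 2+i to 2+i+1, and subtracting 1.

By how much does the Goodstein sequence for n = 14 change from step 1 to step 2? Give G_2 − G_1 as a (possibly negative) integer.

1171

G_0 = 14. HB_2(14) = 2^(2 + 1) + 2^2 + 2. Bump = 111. G_1 = 110.
G_1 = 110. HB_3(110) = 3^(3 + 1) + 3^3 + 2. Bump = 1282. G_2 = 1281.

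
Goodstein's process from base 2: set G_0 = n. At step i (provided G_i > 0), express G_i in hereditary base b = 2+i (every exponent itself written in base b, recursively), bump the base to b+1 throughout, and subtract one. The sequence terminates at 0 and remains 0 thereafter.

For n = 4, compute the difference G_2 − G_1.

15

[0] 4 ≡ 2^2 (base 2). Lift 3: 27. −1: 26.
[1] 26 ≡ 2·3^2 + 2·3 + 2 (base 3). Lift 4: 42. −1: 41.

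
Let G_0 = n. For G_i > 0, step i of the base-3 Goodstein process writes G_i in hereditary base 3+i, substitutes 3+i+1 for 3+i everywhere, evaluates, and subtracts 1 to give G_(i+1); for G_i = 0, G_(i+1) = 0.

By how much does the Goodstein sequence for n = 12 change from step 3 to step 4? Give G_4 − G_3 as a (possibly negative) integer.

12

(0) 12|_3 = 3^2 + 3 ↦ 4^2 + 4|_4 = 20 ⇒ 19
(1) 19|_4 = 4^2 + 3 ↦ 5^2 + 3|_5 = 28 ⇒ 27
(2) 27|_5 = 5^2 + 2 ↦ 6^2 + 2|_6 = 38 ⇒ 37
(3) 37|_6 = 6^2 + 1 ↦ 7^2 + 1|_7 = 50 ⇒ 49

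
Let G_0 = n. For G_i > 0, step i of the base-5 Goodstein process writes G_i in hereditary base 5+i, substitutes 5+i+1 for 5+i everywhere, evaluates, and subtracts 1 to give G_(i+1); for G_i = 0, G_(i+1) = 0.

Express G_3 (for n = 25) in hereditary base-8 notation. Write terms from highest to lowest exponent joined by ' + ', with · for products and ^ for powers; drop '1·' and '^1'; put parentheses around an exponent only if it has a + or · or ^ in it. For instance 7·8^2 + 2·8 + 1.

[0] 25 ≡ 5^2 (base 5). Lift 6: 36. −1: 35.
[1] 35 ≡ 5·6 + 5 (base 6). Lift 7: 40. −1: 39.
[2] 39 ≡ 5·7 + 4 (base 7). Lift 8: 44. −1: 43.
[3] 43 ≡ 5·8 + 3 (base 8). Lift 9: 48. −1: 47.

5·8 + 3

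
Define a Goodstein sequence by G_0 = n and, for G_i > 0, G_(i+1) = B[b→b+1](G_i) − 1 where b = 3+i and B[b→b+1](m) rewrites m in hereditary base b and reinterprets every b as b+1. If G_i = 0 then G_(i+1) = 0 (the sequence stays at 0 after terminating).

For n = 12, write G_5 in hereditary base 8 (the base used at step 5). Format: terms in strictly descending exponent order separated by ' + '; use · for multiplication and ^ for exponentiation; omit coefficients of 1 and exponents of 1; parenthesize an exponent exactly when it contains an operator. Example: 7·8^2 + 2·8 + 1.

(0) 12|_3 = 3^2 + 3 ↦ 4^2 + 4|_4 = 20 ⇒ 19
(1) 19|_4 = 4^2 + 3 ↦ 5^2 + 3|_5 = 28 ⇒ 27
(2) 27|_5 = 5^2 + 2 ↦ 6^2 + 2|_6 = 38 ⇒ 37
(3) 37|_6 = 6^2 + 1 ↦ 7^2 + 1|_7 = 50 ⇒ 49
(4) 49|_7 = 7^2 ↦ 8^2|_8 = 64 ⇒ 63

7·8 + 7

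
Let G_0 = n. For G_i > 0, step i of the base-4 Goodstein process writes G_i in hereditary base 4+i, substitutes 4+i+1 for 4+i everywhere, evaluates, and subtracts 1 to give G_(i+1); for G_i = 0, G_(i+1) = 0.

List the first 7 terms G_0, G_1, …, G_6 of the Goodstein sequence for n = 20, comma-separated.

20 —HB4→ 4^2 + 4 —bump→ 5^2 + 5 = 30 —(−1)→ 29
29 —HB5→ 5^2 + 4 —bump→ 6^2 + 4 = 40 —(−1)→ 39
39 —HB6→ 6^2 + 3 —bump→ 7^2 + 3 = 52 —(−1)→ 51
51 —HB7→ 7^2 + 2 —bump→ 8^2 + 2 = 66 —(−1)→ 65
65 —HB8→ 8^2 + 1 —bump→ 9^2 + 1 = 82 —(−1)→ 81
81 —HB9→ 9^2 —bump→ 10^2 = 100 —(−1)→ 99

20, 29, 39, 51, 65, 81, 99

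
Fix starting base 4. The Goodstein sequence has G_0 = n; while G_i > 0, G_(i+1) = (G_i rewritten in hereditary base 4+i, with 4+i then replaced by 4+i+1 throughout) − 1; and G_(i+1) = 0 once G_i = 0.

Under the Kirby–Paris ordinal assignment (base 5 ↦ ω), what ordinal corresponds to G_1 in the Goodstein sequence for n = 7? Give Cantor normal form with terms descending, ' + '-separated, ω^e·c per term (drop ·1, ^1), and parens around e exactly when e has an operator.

ω + 2

7 —HB4→ 4 + 3 —bump→ 5 + 3 = 8 —(−1)→ 7
7 —HB5→ 5 + 2 —bump→ 6 + 2 = 8 —(−1)→ 7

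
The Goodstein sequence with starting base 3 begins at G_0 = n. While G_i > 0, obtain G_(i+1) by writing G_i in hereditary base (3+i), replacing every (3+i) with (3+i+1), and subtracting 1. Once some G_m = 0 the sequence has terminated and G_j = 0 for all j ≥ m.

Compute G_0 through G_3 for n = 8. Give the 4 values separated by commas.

8, 9, 10, 11

G_0=8  [base 3] 2·3 + 2  →[3↦4]→  2·4 + 2 = 10  −1 ⇒ G_1=9
G_1=9  [base 4] 2·4 + 1  →[4↦5]→  2·5 + 1 = 11  −1 ⇒ G_2=10
G_2=10  [base 5] 2·5  →[5↦6]→  2·6 = 12  −1 ⇒ G_3=11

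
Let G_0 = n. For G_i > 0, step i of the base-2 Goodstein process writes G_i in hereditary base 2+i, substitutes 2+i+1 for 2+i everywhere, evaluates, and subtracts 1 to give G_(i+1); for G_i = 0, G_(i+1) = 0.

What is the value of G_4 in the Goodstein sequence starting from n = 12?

280019

12 —HB2→ 2^(2 + 1) + 2^2 —bump→ 3^(3 + 1) + 3^3 = 108 —(−1)→ 107
107 —HB3→ 3^(3 + 1) + 2·3^2 + 2·3 + 2 —bump→ 4^(4 + 1) + 2·4^2 + 2·4 + 2 = 1066 —(−1)→ 1065
1065 —HB4→ 4^(4 + 1) + 2·4^2 + 2·4 + 1 —bump→ 5^(5 + 1) + 2·5^2 + 2·5 + 1 = 15686 —(−1)→ 15685
15685 —HB5→ 5^(5 + 1) + 2·5^2 + 2·5 —bump→ 6^(6 + 1) + 2·6^2 + 2·6 = 280020 —(−1)→ 280019
280019 —HB6→ 6^(6 + 1) + 2·6^2 + 6 + 5 —bump→ 7^(7 + 1) + 2·7^2 + 7 + 5 = 5764911 —(−1)→ 5764910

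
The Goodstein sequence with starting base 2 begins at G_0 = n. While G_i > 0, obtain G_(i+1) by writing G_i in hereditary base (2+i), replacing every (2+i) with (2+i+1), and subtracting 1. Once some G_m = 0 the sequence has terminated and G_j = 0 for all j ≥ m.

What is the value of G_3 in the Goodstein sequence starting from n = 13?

i=0: 13 = 2^(2 + 1) + 2^2 + 1 (b=2); 2→3: 3^(3 + 1) + 3^3 + 1 = 109; 109−1 = 108
i=1: 108 = 3^(3 + 1) + 3^3 (b=3); 3→4: 4^(4 + 1) + 4^4 = 1280; 1280−1 = 1279
i=2: 1279 = 4^(4 + 1) + 3·4^3 + 3·4^2 + 3·4 + 3 (b=4); 4→5: 5^(5 + 1) + 3·5^3 + 3·5^2 + 3·5 + 3 = 16093; 16093−1 = 16092
i=3: 16092 = 5^(5 + 1) + 3·5^3 + 3·5^2 + 3·5 + 2 (b=5); 5→6: 6^(6 + 1) + 3·6^3 + 3·6^2 + 3·6 + 2 = 280712; 280712−1 = 280711

16092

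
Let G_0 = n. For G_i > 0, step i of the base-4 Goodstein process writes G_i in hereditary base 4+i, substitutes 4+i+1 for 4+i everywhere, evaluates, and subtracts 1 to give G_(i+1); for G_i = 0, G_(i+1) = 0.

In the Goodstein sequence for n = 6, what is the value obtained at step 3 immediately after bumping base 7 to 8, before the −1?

6

G_0=6  [base 4] 4 + 2  →[4↦5]→  5 + 2 = 7  −1 ⇒ G_1=6
G_1=6  [base 5] 5 + 1  →[5↦6]→  6 + 1 = 7  −1 ⇒ G_2=6
G_2=6  [base 6] 6  →[6↦7]→  7 = 7  −1 ⇒ G_3=6
G_3=6  [base 7] 6  →[7↦8]→  6 = 6  −1 ⇒ G_4=5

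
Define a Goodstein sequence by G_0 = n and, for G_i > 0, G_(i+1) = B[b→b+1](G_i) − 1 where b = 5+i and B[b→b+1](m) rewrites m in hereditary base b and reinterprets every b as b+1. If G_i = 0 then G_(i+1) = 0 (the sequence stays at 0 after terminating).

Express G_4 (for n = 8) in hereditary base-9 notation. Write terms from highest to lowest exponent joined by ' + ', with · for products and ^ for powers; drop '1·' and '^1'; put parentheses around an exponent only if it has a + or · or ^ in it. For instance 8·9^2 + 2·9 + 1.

8

i=0: 8 = 5 + 3 (b=5); 5→6: 6 + 3 = 9; 9−1 = 8
i=1: 8 = 6 + 2 (b=6); 6→7: 7 + 2 = 9; 9−1 = 8
i=2: 8 = 7 + 1 (b=7); 7→8: 8 + 1 = 9; 9−1 = 8
i=3: 8 = 8 (b=8); 8→9: 9 = 9; 9−1 = 8
i=4: 8 = 8 (b=9); 9→10: 8 = 8; 8−1 = 7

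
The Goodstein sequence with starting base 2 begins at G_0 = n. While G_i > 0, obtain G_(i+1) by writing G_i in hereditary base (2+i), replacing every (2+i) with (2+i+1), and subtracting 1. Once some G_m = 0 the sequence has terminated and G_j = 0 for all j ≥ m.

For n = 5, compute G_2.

5 —HB2→ 2^2 + 1 —bump→ 3^3 + 1 = 28 —(−1)→ 27
27 —HB3→ 3^3 —bump→ 4^4 = 256 —(−1)→ 255
255 —HB4→ 3·4^3 + 3·4^2 + 3·4 + 3 —bump→ 3·5^3 + 3·5^2 + 3·5 + 3 = 468 —(−1)→ 467

255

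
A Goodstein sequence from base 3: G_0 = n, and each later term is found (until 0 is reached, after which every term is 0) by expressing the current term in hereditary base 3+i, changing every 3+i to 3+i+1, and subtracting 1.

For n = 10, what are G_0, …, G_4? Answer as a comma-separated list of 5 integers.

10, 16, 24, 27, 30

(0) 10|_3 = 3^2 + 1 ↦ 4^2 + 1|_4 = 17 ⇒ 16
(1) 16|_4 = 4^2 ↦ 5^2|_5 = 25 ⇒ 24
(2) 24|_5 = 4·5 + 4 ↦ 4·6 + 4|_6 = 28 ⇒ 27
(3) 27|_6 = 4·6 + 3 ↦ 4·7 + 3|_7 = 31 ⇒ 30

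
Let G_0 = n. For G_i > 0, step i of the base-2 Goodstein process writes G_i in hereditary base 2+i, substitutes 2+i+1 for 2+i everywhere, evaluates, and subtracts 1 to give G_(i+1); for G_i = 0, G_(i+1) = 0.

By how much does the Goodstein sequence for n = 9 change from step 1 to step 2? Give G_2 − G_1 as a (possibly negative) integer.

942

i=0: 9 = 2^(2 + 1) + 1 (b=2); 2→3: 3^(3 + 1) + 1 = 82; 82−1 = 81
i=1: 81 = 3^(3 + 1) (b=3); 3→4: 4^(4 + 1) = 1024; 1024−1 = 1023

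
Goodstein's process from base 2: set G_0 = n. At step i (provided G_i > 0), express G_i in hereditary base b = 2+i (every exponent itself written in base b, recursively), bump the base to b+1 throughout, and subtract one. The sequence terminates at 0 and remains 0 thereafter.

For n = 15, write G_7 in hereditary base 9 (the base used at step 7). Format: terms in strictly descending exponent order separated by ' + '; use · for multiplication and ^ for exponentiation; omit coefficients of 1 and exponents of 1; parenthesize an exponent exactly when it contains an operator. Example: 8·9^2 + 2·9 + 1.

G_0=15  [base 2] 2^(2 + 1) + 2^2 + 2 + 1  →[2↦3]→  3^(3 + 1) + 3^3 + 3 + 1 = 112  −1 ⇒ G_1=111
G_1=111  [base 3] 3^(3 + 1) + 3^3 + 3  →[3↦4]→  4^(4 + 1) + 4^4 + 4 = 1284  −1 ⇒ G_2=1283
G_2=1283  [base 4] 4^(4 + 1) + 4^4 + 3  →[4↦5]→  5^(5 + 1) + 5^5 + 3 = 18753  −1 ⇒ G_3=18752
G_3=18752  [base 5] 5^(5 + 1) + 5^5 + 2  →[5↦6]→  6^(6 + 1) + 6^6 + 2 = 326594  −1 ⇒ G_4=326593
G_4=326593  [base 6] 6^(6 + 1) + 6^6 + 1  →[6↦7]→  7^(7 + 1) + 7^7 + 1 = 6588345  −1 ⇒ G_5=6588344
G_5=6588344  [base 7] 7^(7 + 1) + 7^7  →[7↦8]→  8^(8 + 1) + 8^8 = 150994944  −1 ⇒ G_6=150994943
G_6=150994943  [base 8] 8^(8 + 1) + 7·8^7 + 7·8^6 + 7·8^5 + 7·8^4 + 7·8^3 + 7·8^2 + 7·8 + 7  →[8↦9]→  9^(9 + 1) + 7·9^7 + 7·9^6 + 7·9^5 + 7·9^4 + 7·9^3 + 7·9^2 + 7·9 + 7 = 3524450281  −1 ⇒ G_7=3524450280

9^(9 + 1) + 7·9^7 + 7·9^6 + 7·9^5 + 7·9^4 + 7·9^3 + 7·9^2 + 7·9 + 6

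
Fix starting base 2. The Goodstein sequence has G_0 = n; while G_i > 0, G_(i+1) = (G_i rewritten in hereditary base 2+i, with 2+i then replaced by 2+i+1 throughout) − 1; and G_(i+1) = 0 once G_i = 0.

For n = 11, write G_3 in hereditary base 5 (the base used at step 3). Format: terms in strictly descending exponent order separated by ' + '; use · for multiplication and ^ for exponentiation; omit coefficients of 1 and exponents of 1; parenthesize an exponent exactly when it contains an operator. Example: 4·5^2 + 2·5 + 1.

G_0 = 11. HB_2(11) = 2^(2 + 1) + 2 + 1. Bump = 85. G_1 = 84.
G_1 = 84. HB_3(84) = 3^(3 + 1) + 3. Bump = 1028. G_2 = 1027.
G_2 = 1027. HB_4(1027) = 4^(4 + 1) + 3. Bump = 15628. G_3 = 15627.
G_3 = 15627. HB_5(15627) = 5^(5 + 1) + 2. Bump = 279938. G_4 = 279937.

5^(5 + 1) + 2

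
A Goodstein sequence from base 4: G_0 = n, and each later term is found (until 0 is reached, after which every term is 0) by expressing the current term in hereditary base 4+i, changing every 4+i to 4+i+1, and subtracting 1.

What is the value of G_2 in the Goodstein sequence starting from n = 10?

12

(0) 10|_4 = 2·4 + 2 ↦ 2·5 + 2|_5 = 12 ⇒ 11
(1) 11|_5 = 2·5 + 1 ↦ 2·6 + 1|_6 = 13 ⇒ 12
(2) 12|_6 = 2·6 ↦ 2·7|_7 = 14 ⇒ 13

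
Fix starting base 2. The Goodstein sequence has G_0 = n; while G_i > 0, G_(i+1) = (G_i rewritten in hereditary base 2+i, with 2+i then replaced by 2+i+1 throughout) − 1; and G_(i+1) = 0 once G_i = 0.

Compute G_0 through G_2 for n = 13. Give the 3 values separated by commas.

base 2: 13 = 2^(2 + 1) + 2^2 + 1; at 3: 3^(3 + 1) + 3^3 + 1 = 109; next = 108
base 3: 108 = 3^(3 + 1) + 3^3; at 4: 4^(4 + 1) + 4^4 = 1280; next = 1279

13, 108, 1279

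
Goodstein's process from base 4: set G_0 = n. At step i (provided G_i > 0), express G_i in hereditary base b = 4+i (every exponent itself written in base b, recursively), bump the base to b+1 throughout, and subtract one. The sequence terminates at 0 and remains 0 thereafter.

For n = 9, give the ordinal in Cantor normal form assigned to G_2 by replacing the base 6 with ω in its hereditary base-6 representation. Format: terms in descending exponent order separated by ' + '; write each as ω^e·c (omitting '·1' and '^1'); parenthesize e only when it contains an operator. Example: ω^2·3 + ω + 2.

G_0=9  [base 4] 2·4 + 1  →[4↦5]→  2·5 + 1 = 11  −1 ⇒ G_1=10
G_1=10  [base 5] 2·5  →[5↦6]→  2·6 = 12  −1 ⇒ G_2=11
G_2=11  [base 6] 6 + 5  →[6↦7]→  7 + 5 = 12  −1 ⇒ G_3=11

ω + 5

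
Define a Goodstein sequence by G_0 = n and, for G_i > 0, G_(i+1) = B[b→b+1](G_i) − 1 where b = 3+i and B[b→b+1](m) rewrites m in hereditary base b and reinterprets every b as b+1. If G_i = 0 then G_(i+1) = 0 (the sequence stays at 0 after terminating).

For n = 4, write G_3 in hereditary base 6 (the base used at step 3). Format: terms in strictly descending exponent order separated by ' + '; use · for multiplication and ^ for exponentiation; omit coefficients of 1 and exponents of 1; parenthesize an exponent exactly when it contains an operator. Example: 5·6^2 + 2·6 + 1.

3

G_0=4  [base 3] 3 + 1  →[3↦4]→  4 + 1 = 5  −1 ⇒ G_1=4
G_1=4  [base 4] 4  →[4↦5]→  5 = 5  −1 ⇒ G_2=4
G_2=4  [base 5] 4  →[5↦6]→  4 = 4  −1 ⇒ G_3=3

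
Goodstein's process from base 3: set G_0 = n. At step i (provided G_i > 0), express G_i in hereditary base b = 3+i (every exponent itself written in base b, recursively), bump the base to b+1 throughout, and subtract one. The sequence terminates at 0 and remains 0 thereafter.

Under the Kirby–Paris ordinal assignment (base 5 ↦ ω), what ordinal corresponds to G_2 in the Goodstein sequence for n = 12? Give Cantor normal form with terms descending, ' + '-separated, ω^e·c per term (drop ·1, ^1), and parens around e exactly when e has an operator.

ω^2 + 2

G_0 = 12. HB_3(12) = 3^2 + 3. Bump = 20. G_1 = 19.
G_1 = 19. HB_4(19) = 4^2 + 3. Bump = 28. G_2 = 27.
G_2 = 27. HB_5(27) = 5^2 + 2. Bump = 38. G_3 = 37.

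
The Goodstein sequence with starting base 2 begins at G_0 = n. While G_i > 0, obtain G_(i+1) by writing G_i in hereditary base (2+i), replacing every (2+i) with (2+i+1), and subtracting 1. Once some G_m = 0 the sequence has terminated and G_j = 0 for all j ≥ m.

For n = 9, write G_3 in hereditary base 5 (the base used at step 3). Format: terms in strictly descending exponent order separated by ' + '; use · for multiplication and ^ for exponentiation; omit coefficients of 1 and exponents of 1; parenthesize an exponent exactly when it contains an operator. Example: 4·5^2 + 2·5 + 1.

i=0: 9 = 2^(2 + 1) + 1 (b=2); 2→3: 3^(3 + 1) + 1 = 82; 82−1 = 81
i=1: 81 = 3^(3 + 1) (b=3); 3→4: 4^(4 + 1) = 1024; 1024−1 = 1023
i=2: 1023 = 3·4^4 + 3·4^3 + 3·4^2 + 3·4 + 3 (b=4); 4→5: 3·5^5 + 3·5^3 + 3·5^2 + 3·5 + 3 = 9843; 9843−1 = 9842
i=3: 9842 = 3·5^5 + 3·5^3 + 3·5^2 + 3·5 + 2 (b=5); 5→6: 3·6^6 + 3·6^3 + 3·6^2 + 3·6 + 2 = 140744; 140744−1 = 140743

3·5^5 + 3·5^3 + 3·5^2 + 3·5 + 2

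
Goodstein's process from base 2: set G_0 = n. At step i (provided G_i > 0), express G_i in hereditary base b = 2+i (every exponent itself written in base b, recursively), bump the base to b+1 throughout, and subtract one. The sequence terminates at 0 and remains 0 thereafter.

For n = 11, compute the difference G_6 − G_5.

G_0=11  [base 2] 2^(2 + 1) + 2 + 1  →[2↦3]→  3^(3 + 1) + 3 + 1 = 85  −1 ⇒ G_1=84
G_1=84  [base 3] 3^(3 + 1) + 3  →[3↦4]→  4^(4 + 1) + 4 = 1028  −1 ⇒ G_2=1027
G_2=1027  [base 4] 4^(4 + 1) + 3  →[4↦5]→  5^(5 + 1) + 3 = 15628  −1 ⇒ G_3=15627
G_3=15627  [base 5] 5^(5 + 1) + 2  →[5↦6]→  6^(6 + 1) + 2 = 279938  −1 ⇒ G_4=279937
G_4=279937  [base 6] 6^(6 + 1) + 1  →[6↦7]→  7^(7 + 1) + 1 = 5764802  −1 ⇒ G_5=5764801
G_5=5764801  [base 7] 7^(7 + 1)  →[7↦8]→  8^(8 + 1) = 134217728  −1 ⇒ G_6=134217727

128452926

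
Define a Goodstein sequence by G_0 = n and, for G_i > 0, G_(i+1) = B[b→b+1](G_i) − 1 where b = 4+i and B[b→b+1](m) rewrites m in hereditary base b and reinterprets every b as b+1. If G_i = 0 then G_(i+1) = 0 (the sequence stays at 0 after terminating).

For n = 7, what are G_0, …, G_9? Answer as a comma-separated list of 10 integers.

step 0: 7 = 4 + 3; sub 5 for 4: 5 + 3; = 8; G_1 = 8−1 = 7
step 1: 7 = 5 + 2; sub 6 for 5: 6 + 2; = 8; G_2 = 8−1 = 7
step 2: 7 = 6 + 1; sub 7 for 6: 7 + 1; = 8; G_3 = 8−1 = 7
step 3: 7 = 7; sub 8 for 7: 8; = 8; G_4 = 8−1 = 7
step 4: 7 = 7; sub 9 for 8: 7; = 7; G_5 = 7−1 = 6
step 5: 6 = 6; sub 10 for 9: 6; = 6; G_6 = 6−1 = 5
step 6: 5 = 5; sub 11 for 10: 5; = 5; G_7 = 5−1 = 4
step 7: 4 = 4; sub 12 for 11: 4; = 4; G_8 = 4−1 = 3
step 8: 3 = 3; sub 13 for 12: 3; = 3; G_9 = 3−1 = 2

7, 7, 7, 7, 7, 6, 5, 4, 3, 2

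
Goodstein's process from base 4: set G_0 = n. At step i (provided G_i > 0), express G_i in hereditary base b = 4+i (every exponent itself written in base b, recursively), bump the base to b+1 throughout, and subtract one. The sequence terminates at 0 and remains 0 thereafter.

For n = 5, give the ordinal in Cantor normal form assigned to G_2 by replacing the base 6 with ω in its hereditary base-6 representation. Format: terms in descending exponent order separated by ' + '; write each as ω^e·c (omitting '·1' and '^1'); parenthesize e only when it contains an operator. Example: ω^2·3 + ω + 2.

5 —HB4→ 4 + 1 —bump→ 5 + 1 = 6 —(−1)→ 5
5 —HB5→ 5 —bump→ 6 = 6 —(−1)→ 5
5 —HB6→ 5 —bump→ 5 = 5 —(−1)→ 4

5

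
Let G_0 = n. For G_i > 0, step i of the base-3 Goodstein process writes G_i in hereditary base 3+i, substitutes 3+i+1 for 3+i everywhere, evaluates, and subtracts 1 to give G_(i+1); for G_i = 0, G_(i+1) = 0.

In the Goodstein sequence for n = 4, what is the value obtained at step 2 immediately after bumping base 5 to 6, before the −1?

4

G_0=4  [base 3] 3 + 1  →[3↦4]→  4 + 1 = 5  −1 ⇒ G_1=4
G_1=4  [base 4] 4  →[4↦5]→  5 = 5  −1 ⇒ G_2=4
G_2=4  [base 5] 4  →[5↦6]→  4 = 4  −1 ⇒ G_3=3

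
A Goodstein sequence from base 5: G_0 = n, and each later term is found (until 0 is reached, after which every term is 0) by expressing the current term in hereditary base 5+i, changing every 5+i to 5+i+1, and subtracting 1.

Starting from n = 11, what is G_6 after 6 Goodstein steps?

13

base 5: 11 = 2·5 + 1; at 6: 2·6 + 1 = 13; next = 12
base 6: 12 = 2·6; at 7: 2·7 = 14; next = 13
base 7: 13 = 7 + 6; at 8: 8 + 6 = 14; next = 13
base 8: 13 = 8 + 5; at 9: 9 + 5 = 14; next = 13
base 9: 13 = 9 + 4; at 10: 10 + 4 = 14; next = 13
base 10: 13 = 10 + 3; at 11: 11 + 3 = 14; next = 13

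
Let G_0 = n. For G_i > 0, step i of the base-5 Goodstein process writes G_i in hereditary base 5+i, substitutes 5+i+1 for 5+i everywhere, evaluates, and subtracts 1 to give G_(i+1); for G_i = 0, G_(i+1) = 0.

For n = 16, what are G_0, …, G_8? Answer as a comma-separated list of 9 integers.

step 0: 16 = 3·5 + 1; sub 6 for 5: 3·6 + 1; = 19; G_1 = 19−1 = 18
step 1: 18 = 3·6; sub 7 for 6: 3·7; = 21; G_2 = 21−1 = 20
step 2: 20 = 2·7 + 6; sub 8 for 7: 2·8 + 6; = 22; G_3 = 22−1 = 21
step 3: 21 = 2·8 + 5; sub 9 for 8: 2·9 + 5; = 23; G_4 = 23−1 = 22
step 4: 22 = 2·9 + 4; sub 10 for 9: 2·10 + 4; = 24; G_5 = 24−1 = 23
step 5: 23 = 2·10 + 3; sub 11 for 10: 2·11 + 3; = 25; G_6 = 25−1 = 24
step 6: 24 = 2·11 + 2; sub 12 for 11: 2·12 + 2; = 26; G_7 = 26−1 = 25
step 7: 25 = 2·12 + 1; sub 13 for 12: 2·13 + 1; = 27; G_8 = 27−1 = 26

16, 18, 20, 21, 22, 23, 24, 25, 26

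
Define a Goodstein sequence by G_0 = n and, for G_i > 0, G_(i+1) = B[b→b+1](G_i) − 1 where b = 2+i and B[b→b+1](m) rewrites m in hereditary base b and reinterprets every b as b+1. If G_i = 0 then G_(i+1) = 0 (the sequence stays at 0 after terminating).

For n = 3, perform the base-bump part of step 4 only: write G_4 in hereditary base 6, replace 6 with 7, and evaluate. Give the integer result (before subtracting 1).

1

(0) 3|_2 = 2 + 1 ↦ 3 + 1|_3 = 4 ⇒ 3
(1) 3|_3 = 3 ↦ 4|_4 = 4 ⇒ 3
(2) 3|_4 = 3 ↦ 3|_5 = 3 ⇒ 2
(3) 2|_5 = 2 ↦ 2|_6 = 2 ⇒ 1
(4) 1|_6 = 1 ↦ 1|_7 = 1 ⇒ 0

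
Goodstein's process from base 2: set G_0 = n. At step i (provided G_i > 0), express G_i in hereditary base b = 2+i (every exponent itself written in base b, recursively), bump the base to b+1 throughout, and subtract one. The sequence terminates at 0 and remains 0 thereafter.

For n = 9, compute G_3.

i=0: 9 = 2^(2 + 1) + 1 (b=2); 2→3: 3^(3 + 1) + 1 = 82; 82−1 = 81
i=1: 81 = 3^(3 + 1) (b=3); 3→4: 4^(4 + 1) = 1024; 1024−1 = 1023
i=2: 1023 = 3·4^4 + 3·4^3 + 3·4^2 + 3·4 + 3 (b=4); 4→5: 3·5^5 + 3·5^3 + 3·5^2 + 3·5 + 3 = 9843; 9843−1 = 9842
i=3: 9842 = 3·5^5 + 3·5^3 + 3·5^2 + 3·5 + 2 (b=5); 5→6: 3·6^6 + 3·6^3 + 3·6^2 + 3·6 + 2 = 140744; 140744−1 = 140743

9842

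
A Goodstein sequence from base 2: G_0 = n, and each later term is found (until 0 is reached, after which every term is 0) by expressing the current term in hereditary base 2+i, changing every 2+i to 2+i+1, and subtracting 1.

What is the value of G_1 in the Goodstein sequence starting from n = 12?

G_0 = 12. HB_2(12) = 2^(2 + 1) + 2^2. Bump = 108. G_1 = 107.
G_1 = 107. HB_3(107) = 3^(3 + 1) + 2·3^2 + 2·3 + 2. Bump = 1066. G_2 = 1065.

107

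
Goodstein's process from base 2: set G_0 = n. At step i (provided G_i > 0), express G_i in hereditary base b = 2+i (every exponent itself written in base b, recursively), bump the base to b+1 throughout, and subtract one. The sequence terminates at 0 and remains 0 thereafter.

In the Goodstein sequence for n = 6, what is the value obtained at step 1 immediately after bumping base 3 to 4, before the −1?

258

base 2: 6 = 2^2 + 2; at 3: 3^3 + 3 = 30; next = 29
base 3: 29 = 3^3 + 2; at 4: 4^4 + 2 = 258; next = 257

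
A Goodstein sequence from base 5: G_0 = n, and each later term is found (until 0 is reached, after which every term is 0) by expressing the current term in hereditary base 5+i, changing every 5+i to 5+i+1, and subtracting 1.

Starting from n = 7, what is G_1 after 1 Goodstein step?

i=0: 7 = 5 + 2 (b=5); 5→6: 6 + 2 = 8; 8−1 = 7
i=1: 7 = 6 + 1 (b=6); 6→7: 7 + 1 = 8; 8−1 = 7

7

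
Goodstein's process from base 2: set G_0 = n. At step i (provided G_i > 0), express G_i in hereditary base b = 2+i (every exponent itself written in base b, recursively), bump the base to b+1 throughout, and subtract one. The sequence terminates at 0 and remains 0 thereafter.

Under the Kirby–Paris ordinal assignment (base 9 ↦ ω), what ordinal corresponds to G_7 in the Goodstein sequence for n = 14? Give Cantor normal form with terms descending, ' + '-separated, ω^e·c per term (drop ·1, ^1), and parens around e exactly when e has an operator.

base 2: 14 = 2^(2 + 1) + 2^2 + 2; at 3: 3^(3 + 1) + 3^3 + 3 = 111; next = 110
base 3: 110 = 3^(3 + 1) + 3^3 + 2; at 4: 4^(4 + 1) + 4^4 + 2 = 1282; next = 1281
base 4: 1281 = 4^(4 + 1) + 4^4 + 1; at 5: 5^(5 + 1) + 5^5 + 1 = 18751; next = 18750
base 5: 18750 = 5^(5 + 1) + 5^5; at 6: 6^(6 + 1) + 6^6 = 326592; next = 326591
base 6: 326591 = 6^(6 + 1) + 5·6^5 + 5·6^4 + 5·6^3 + 5·6^2 + 5·6 + 5; at 7: 7^(7 + 1) + 5·7^5 + 5·7^4 + 5·7^3 + 5·7^2 + 5·7 + 5 = 5862841; next = 5862840
base 7: 5862840 = 7^(7 + 1) + 5·7^5 + 5·7^4 + 5·7^3 + 5·7^2 + 5·7 + 4; at 8: 8^(8 + 1) + 5·8^5 + 5·8^4 + 5·8^3 + 5·8^2 + 5·8 + 4 = 134404972; next = 134404971
base 8: 134404971 = 8^(8 + 1) + 5·8^5 + 5·8^4 + 5·8^3 + 5·8^2 + 5·8 + 3; at 9: 9^(9 + 1) + 5·9^5 + 5·9^4 + 5·9^3 + 5·9^2 + 5·9 + 3 = 3487116549; next = 3487116548

ω^(ω + 1) + ω^5·5 + ω^4·5 + ω^3·5 + ω^2·5 + ω·5 + 2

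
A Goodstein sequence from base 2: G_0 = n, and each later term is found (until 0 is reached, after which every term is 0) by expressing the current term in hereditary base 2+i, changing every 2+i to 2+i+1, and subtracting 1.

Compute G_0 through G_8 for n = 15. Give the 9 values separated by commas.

15, 111, 1283, 18752, 326593, 6588344, 150994943, 3524450280, 100077777775

G_0 = 15. HB_2(15) = 2^(2 + 1) + 2^2 + 2 + 1. Bump = 112. G_1 = 111.
G_1 = 111. HB_3(111) = 3^(3 + 1) + 3^3 + 3. Bump = 1284. G_2 = 1283.
G_2 = 1283. HB_4(1283) = 4^(4 + 1) + 4^4 + 3. Bump = 18753. G_3 = 18752.
G_3 = 18752. HB_5(18752) = 5^(5 + 1) + 5^5 + 2. Bump = 326594. G_4 = 326593.
G_4 = 326593. HB_6(326593) = 6^(6 + 1) + 6^6 + 1. Bump = 6588345. G_5 = 6588344.
G_5 = 6588344. HB_7(6588344) = 7^(7 + 1) + 7^7. Bump = 150994944. G_6 = 150994943.
G_6 = 150994943. HB_8(150994943) = 8^(8 + 1) + 7·8^7 + 7·8^6 + 7·8^5 + 7·8^4 + 7·8^3 + 7·8^2 + 7·8 + 7. Bump = 3524450281. G_7 = 3524450280.
G_7 = 3524450280. HB_9(3524450280) = 9^(9 + 1) + 7·9^7 + 7·9^6 + 7·9^5 + 7·9^4 + 7·9^3 + 7·9^2 + 7·9 + 6. Bump = 100077777776. G_8 = 100077777775.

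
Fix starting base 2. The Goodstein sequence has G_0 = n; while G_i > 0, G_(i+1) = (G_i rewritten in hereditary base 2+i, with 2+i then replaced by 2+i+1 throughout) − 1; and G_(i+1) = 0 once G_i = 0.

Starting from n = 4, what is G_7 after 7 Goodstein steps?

173

i=0: 4 = 2^2 (b=2); 2→3: 3^3 = 27; 27−1 = 26
i=1: 26 = 2·3^2 + 2·3 + 2 (b=3); 3→4: 2·4^2 + 2·4 + 2 = 42; 42−1 = 41
i=2: 41 = 2·4^2 + 2·4 + 1 (b=4); 4→5: 2·5^2 + 2·5 + 1 = 61; 61−1 = 60
i=3: 60 = 2·5^2 + 2·5 (b=5); 5→6: 2·6^2 + 2·6 = 84; 84−1 = 83
i=4: 83 = 2·6^2 + 6 + 5 (b=6); 6→7: 2·7^2 + 7 + 5 = 110; 110−1 = 109
i=5: 109 = 2·7^2 + 7 + 4 (b=7); 7→8: 2·8^2 + 8 + 4 = 140; 140−1 = 139
i=6: 139 = 2·8^2 + 8 + 3 (b=8); 8→9: 2·9^2 + 9 + 3 = 174; 174−1 = 173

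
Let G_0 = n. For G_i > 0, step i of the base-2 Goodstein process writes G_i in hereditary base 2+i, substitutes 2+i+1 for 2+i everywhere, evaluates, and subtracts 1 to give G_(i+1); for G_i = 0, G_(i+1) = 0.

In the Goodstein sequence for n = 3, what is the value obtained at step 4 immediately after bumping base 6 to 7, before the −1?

1

G_0=3  [base 2] 2 + 1  →[2↦3]→  3 + 1 = 4  −1 ⇒ G_1=3
G_1=3  [base 3] 3  →[3↦4]→  4 = 4  −1 ⇒ G_2=3
G_2=3  [base 4] 3  →[4↦5]→  3 = 3  −1 ⇒ G_3=2
G_3=2  [base 5] 2  →[5↦6]→  2 = 2  −1 ⇒ G_4=1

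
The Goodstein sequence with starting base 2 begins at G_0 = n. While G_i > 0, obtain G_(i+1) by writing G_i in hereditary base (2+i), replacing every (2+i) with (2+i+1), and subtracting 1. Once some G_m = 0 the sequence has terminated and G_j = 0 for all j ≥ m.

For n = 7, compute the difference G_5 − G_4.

i=0: 7 = 2^2 + 2 + 1 (b=2); 2→3: 3^3 + 3 + 1 = 31; 31−1 = 30
i=1: 30 = 3^3 + 3 (b=3); 3→4: 4^4 + 4 = 260; 260−1 = 259
i=2: 259 = 4^4 + 3 (b=4); 4→5: 5^5 + 3 = 3128; 3128−1 = 3127
i=3: 3127 = 5^5 + 2 (b=5); 5→6: 6^6 + 2 = 46658; 46658−1 = 46657
i=4: 46657 = 6^6 + 1 (b=6); 6→7: 7^7 + 1 = 823544; 823544−1 = 823543

776886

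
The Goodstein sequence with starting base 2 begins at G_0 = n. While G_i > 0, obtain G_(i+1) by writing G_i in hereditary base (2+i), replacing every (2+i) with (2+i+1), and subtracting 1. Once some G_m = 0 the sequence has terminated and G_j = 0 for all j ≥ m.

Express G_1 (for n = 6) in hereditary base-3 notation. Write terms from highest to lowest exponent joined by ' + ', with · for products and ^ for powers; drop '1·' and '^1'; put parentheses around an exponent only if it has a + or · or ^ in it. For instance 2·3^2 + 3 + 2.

i=0: 6 = 2^2 + 2 (b=2); 2→3: 3^3 + 3 = 30; 30−1 = 29
i=1: 29 = 3^3 + 2 (b=3); 3→4: 4^4 + 2 = 258; 258−1 = 257

3^3 + 2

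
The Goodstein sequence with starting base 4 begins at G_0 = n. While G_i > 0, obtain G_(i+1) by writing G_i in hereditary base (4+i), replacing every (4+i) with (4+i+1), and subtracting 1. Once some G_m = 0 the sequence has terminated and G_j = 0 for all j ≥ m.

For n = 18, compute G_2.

36

i=0: 18 = 4^2 + 2 (b=4); 4→5: 5^2 + 2 = 27; 27−1 = 26
i=1: 26 = 5^2 + 1 (b=5); 5→6: 6^2 + 1 = 37; 37−1 = 36
i=2: 36 = 6^2 (b=6); 6→7: 7^2 = 49; 49−1 = 48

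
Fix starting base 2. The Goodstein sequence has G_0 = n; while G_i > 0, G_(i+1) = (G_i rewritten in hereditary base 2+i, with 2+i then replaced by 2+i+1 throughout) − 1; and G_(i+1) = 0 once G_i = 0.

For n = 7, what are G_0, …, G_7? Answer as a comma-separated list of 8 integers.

step 0: 7 = 2^2 + 2 + 1; sub 3 for 2: 3^3 + 3 + 1; = 31; G_1 = 31−1 = 30
step 1: 30 = 3^3 + 3; sub 4 for 3: 4^4 + 4; = 260; G_2 = 260−1 = 259
step 2: 259 = 4^4 + 3; sub 5 for 4: 5^5 + 3; = 3128; G_3 = 3128−1 = 3127
step 3: 3127 = 5^5 + 2; sub 6 for 5: 6^6 + 2; = 46658; G_4 = 46658−1 = 46657
step 4: 46657 = 6^6 + 1; sub 7 for 6: 7^7 + 1; = 823544; G_5 = 823544−1 = 823543
step 5: 823543 = 7^7; sub 8 for 7: 8^8; = 16777216; G_6 = 16777216−1 = 16777215
step 6: 16777215 = 7·8^7 + 7·8^6 + 7·8^5 + 7·8^4 + 7·8^3 + 7·8^2 + 7·8 + 7; sub 9 for 8: 7·9^7 + 7·9^6 + 7·9^5 + 7·9^4 + 7·9^3 + 7·9^2 + 7·9 + 7; = 37665880; G_7 = 37665880−1 = 37665879

7, 30, 259, 3127, 46657, 823543, 16777215, 37665879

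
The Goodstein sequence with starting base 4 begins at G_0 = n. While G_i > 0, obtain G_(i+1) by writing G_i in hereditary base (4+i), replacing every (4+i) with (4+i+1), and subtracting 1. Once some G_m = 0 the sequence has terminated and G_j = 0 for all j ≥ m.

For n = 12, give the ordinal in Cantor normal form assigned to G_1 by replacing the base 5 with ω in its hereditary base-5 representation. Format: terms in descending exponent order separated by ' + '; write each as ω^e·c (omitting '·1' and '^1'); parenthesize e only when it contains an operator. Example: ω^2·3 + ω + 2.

ω·2 + 4

step 0: 12 = 3·4; sub 5 for 4: 3·5; = 15; G_1 = 15−1 = 14
step 1: 14 = 2·5 + 4; sub 6 for 5: 2·6 + 4; = 16; G_2 = 16−1 = 15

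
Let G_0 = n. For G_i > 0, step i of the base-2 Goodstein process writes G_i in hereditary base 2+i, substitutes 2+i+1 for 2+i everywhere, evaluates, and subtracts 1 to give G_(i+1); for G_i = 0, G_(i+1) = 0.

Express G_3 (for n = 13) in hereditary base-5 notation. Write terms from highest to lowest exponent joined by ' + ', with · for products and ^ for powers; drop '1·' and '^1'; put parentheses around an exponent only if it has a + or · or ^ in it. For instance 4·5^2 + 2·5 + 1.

5^(5 + 1) + 3·5^3 + 3·5^2 + 3·5 + 2

base 2: 13 = 2^(2 + 1) + 2^2 + 1; at 3: 3^(3 + 1) + 3^3 + 1 = 109; next = 108
base 3: 108 = 3^(3 + 1) + 3^3; at 4: 4^(4 + 1) + 4^4 = 1280; next = 1279
base 4: 1279 = 4^(4 + 1) + 3·4^3 + 3·4^2 + 3·4 + 3; at 5: 5^(5 + 1) + 3·5^3 + 3·5^2 + 3·5 + 3 = 16093; next = 16092
base 5: 16092 = 5^(5 + 1) + 3·5^3 + 3·5^2 + 3·5 + 2; at 6: 6^(6 + 1) + 3·6^3 + 3·6^2 + 3·6 + 2 = 280712; next = 280711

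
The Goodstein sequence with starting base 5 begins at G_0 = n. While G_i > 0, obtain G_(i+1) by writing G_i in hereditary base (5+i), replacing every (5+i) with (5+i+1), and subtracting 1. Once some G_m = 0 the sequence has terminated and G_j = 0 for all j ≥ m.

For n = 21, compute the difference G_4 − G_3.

2

i=0: 21 = 4·5 + 1 (b=5); 5→6: 4·6 + 1 = 25; 25−1 = 24
i=1: 24 = 4·6 (b=6); 6→7: 4·7 = 28; 28−1 = 27
i=2: 27 = 3·7 + 6 (b=7); 7→8: 3·8 + 6 = 30; 30−1 = 29
i=3: 29 = 3·8 + 5 (b=8); 8→9: 3·9 + 5 = 32; 32−1 = 31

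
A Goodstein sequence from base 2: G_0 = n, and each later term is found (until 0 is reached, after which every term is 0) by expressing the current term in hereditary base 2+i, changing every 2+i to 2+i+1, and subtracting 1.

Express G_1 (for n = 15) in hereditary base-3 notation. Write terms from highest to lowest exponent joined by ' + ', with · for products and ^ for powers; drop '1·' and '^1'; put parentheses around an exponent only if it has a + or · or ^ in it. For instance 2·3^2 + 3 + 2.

3^(3 + 1) + 3^3 + 3

15 —HB2→ 2^(2 + 1) + 2^2 + 2 + 1 —bump→ 3^(3 + 1) + 3^3 + 3 + 1 = 112 —(−1)→ 111
111 —HB3→ 3^(3 + 1) + 3^3 + 3 —bump→ 4^(4 + 1) + 4^4 + 4 = 1284 —(−1)→ 1283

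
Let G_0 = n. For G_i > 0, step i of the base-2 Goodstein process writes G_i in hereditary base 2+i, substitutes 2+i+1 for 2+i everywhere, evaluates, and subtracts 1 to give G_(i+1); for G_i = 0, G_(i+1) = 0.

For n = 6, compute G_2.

i=0: 6 = 2^2 + 2 (b=2); 2→3: 3^3 + 3 = 30; 30−1 = 29
i=1: 29 = 3^3 + 2 (b=3); 3→4: 4^4 + 2 = 258; 258−1 = 257
i=2: 257 = 4^4 + 1 (b=4); 4→5: 5^5 + 1 = 3126; 3126−1 = 3125

257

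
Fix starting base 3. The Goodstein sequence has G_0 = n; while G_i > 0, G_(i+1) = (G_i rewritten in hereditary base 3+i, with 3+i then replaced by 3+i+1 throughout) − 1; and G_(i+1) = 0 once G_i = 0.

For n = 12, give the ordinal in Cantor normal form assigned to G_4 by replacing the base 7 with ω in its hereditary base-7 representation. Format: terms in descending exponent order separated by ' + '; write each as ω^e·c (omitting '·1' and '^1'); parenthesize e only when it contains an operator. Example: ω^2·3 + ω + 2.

[0] 12 ≡ 3^2 + 3 (base 3). Lift 4: 20. −1: 19.
[1] 19 ≡ 4^2 + 3 (base 4). Lift 5: 28. −1: 27.
[2] 27 ≡ 5^2 + 2 (base 5). Lift 6: 38. −1: 37.
[3] 37 ≡ 6^2 + 1 (base 6). Lift 7: 50. −1: 49.
[4] 49 ≡ 7^2 (base 7). Lift 8: 64. −1: 63.

ω^2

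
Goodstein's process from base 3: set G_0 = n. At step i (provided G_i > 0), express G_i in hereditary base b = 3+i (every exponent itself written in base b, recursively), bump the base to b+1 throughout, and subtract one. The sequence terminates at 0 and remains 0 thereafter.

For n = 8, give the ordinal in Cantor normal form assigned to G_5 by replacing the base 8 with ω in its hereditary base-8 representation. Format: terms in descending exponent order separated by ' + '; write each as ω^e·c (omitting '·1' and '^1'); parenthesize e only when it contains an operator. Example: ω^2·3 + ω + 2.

ω + 3

G_0 = 8. HB_3(8) = 2·3 + 2. Bump = 10. G_1 = 9.
G_1 = 9. HB_4(9) = 2·4 + 1. Bump = 11. G_2 = 10.
G_2 = 10. HB_5(10) = 2·5. Bump = 12. G_3 = 11.
G_3 = 11. HB_6(11) = 6 + 5. Bump = 12. G_4 = 11.
G_4 = 11. HB_7(11) = 7 + 4. Bump = 12. G_5 = 11.
G_5 = 11. HB_8(11) = 8 + 3. Bump = 12. G_6 = 11.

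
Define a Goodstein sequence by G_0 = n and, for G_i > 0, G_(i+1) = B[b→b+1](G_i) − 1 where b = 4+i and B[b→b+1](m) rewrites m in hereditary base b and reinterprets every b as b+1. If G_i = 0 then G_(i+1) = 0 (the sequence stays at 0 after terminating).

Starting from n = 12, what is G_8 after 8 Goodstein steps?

i=0: 12 = 3·4 (b=4); 4→5: 3·5 = 15; 15−1 = 14
i=1: 14 = 2·5 + 4 (b=5); 5→6: 2·6 + 4 = 16; 16−1 = 15
i=2: 15 = 2·6 + 3 (b=6); 6→7: 2·7 + 3 = 17; 17−1 = 16
i=3: 16 = 2·7 + 2 (b=7); 7→8: 2·8 + 2 = 18; 18−1 = 17
i=4: 17 = 2·8 + 1 (b=8); 8→9: 2·9 + 1 = 19; 19−1 = 18
i=5: 18 = 2·9 (b=9); 9→10: 2·10 = 20; 20−1 = 19
i=6: 19 = 10 + 9 (b=10); 10→11: 11 + 9 = 20; 20−1 = 19
i=7: 19 = 11 + 8 (b=11); 11→12: 12 + 8 = 20; 20−1 = 19

19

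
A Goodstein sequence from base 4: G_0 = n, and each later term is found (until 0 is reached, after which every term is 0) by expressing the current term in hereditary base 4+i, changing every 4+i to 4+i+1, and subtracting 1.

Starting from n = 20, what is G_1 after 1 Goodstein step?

step 0: 20 = 4^2 + 4; sub 5 for 4: 5^2 + 5; = 30; G_1 = 30−1 = 29
step 1: 29 = 5^2 + 4; sub 6 for 5: 6^2 + 4; = 40; G_2 = 40−1 = 39

29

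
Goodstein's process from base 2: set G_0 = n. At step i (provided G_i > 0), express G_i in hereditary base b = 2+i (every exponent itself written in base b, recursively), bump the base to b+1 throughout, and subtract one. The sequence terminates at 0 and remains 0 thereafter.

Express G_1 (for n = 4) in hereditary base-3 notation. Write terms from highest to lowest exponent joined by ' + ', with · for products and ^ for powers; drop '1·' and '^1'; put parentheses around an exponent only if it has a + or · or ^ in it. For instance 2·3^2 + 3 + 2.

base 2: 4 = 2^2; at 3: 3^3 = 27; next = 26
base 3: 26 = 2·3^2 + 2·3 + 2; at 4: 2·4^2 + 2·4 + 2 = 42; next = 41

2·3^2 + 2·3 + 2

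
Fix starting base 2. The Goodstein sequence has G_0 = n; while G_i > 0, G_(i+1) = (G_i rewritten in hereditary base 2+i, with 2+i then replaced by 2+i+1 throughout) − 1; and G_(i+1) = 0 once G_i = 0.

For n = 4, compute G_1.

base 2: 4 = 2^2; at 3: 3^3 = 27; next = 26
base 3: 26 = 2·3^2 + 2·3 + 2; at 4: 2·4^2 + 2·4 + 2 = 42; next = 41

26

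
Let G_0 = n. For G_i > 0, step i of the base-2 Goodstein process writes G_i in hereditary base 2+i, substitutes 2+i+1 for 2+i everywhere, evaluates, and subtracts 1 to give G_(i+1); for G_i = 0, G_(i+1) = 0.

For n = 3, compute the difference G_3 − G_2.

-1

step 0: 3 = 2 + 1; sub 3 for 2: 3 + 1; = 4; G_1 = 4−1 = 3
step 1: 3 = 3; sub 4 for 3: 4; = 4; G_2 = 4−1 = 3
step 2: 3 = 3; sub 5 for 4: 3; = 3; G_3 = 3−1 = 2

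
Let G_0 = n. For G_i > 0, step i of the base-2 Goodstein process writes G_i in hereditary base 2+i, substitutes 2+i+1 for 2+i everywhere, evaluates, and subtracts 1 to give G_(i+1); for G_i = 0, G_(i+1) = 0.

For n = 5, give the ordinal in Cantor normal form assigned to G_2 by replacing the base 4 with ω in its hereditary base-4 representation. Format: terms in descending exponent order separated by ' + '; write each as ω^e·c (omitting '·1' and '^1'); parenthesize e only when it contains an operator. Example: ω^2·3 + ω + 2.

ω^3·3 + ω^2·3 + ω·3 + 3

G_0 = 5. HB_2(5) = 2^2 + 1. Bump = 28. G_1 = 27.
G_1 = 27. HB_3(27) = 3^3. Bump = 256. G_2 = 255.
G_2 = 255. HB_4(255) = 3·4^3 + 3·4^2 + 3·4 + 3. Bump = 468. G_3 = 467.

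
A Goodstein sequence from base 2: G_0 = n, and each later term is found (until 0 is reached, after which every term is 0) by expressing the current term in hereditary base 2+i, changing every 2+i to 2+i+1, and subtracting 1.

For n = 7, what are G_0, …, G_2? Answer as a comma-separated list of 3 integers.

step 0: 7 = 2^2 + 2 + 1; sub 3 for 2: 3^3 + 3 + 1; = 31; G_1 = 31−1 = 30
step 1: 30 = 3^3 + 3; sub 4 for 3: 4^4 + 4; = 260; G_2 = 260−1 = 259

7, 30, 259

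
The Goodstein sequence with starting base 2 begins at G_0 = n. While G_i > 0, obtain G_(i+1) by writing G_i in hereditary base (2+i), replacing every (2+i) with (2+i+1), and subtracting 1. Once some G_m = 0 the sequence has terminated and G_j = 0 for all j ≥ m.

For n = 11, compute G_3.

15627

base 2: 11 = 2^(2 + 1) + 2 + 1; at 3: 3^(3 + 1) + 3 + 1 = 85; next = 84
base 3: 84 = 3^(3 + 1) + 3; at 4: 4^(4 + 1) + 4 = 1028; next = 1027
base 4: 1027 = 4^(4 + 1) + 3; at 5: 5^(5 + 1) + 3 = 15628; next = 15627
base 5: 15627 = 5^(5 + 1) + 2; at 6: 6^(6 + 1) + 2 = 279938; next = 279937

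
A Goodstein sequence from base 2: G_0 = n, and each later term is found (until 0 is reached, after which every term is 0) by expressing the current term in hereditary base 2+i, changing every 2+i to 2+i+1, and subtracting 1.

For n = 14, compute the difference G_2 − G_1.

step 0: 14 = 2^(2 + 1) + 2^2 + 2; sub 3 for 2: 3^(3 + 1) + 3^3 + 3; = 111; G_1 = 111−1 = 110
step 1: 110 = 3^(3 + 1) + 3^3 + 2; sub 4 for 3: 4^(4 + 1) + 4^4 + 2; = 1282; G_2 = 1282−1 = 1281

1171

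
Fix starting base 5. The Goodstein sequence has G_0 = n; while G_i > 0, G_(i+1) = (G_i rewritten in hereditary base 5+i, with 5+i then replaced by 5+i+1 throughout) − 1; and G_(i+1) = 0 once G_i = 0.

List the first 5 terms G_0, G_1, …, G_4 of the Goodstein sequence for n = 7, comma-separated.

G_0=7  [base 5] 5 + 2  →[5↦6]→  6 + 2 = 8  −1 ⇒ G_1=7
G_1=7  [base 6] 6 + 1  →[6↦7]→  7 + 1 = 8  −1 ⇒ G_2=7
G_2=7  [base 7] 7  →[7↦8]→  8 = 8  −1 ⇒ G_3=7
G_3=7  [base 8] 7  →[8↦9]→  7 = 7  −1 ⇒ G_4=6

7, 7, 7, 7, 6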